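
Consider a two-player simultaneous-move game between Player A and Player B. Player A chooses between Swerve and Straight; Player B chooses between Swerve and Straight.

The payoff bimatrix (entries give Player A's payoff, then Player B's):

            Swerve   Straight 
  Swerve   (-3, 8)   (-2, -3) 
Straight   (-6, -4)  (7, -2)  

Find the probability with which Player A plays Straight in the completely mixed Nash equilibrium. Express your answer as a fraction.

11/13

Let p be the probability that Player A plays Swerve. In a completely mixed equilibrium, Player B must be indifferent between Swerve and Straight.
Player B's expected payoff from Swerve is 8p − 4(1−p); from Straight it is −3p − 2(1−p).
Setting these equal: 12p − 4 = −p − 2, so p = 2/13.
Therefore Player A plays Straight with probability 1 − 2/13 = 11/13.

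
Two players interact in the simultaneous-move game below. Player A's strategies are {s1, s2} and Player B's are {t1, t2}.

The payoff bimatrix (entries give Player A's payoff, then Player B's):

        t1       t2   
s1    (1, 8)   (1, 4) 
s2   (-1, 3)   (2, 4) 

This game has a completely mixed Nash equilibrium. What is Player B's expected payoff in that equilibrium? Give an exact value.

First find p, the probability Player A plays s1, from Player B's indifference between t1 and t2: 8p + 3(1−p) = 4p + 4(1−p), giving p = 1/5.
Since Player B is indifferent in equilibrium, Player B's expected payoff equals the payoff from either column against (1/5, 4/5). Using t1: 8(1/5) + 3(4/5) = 4.

4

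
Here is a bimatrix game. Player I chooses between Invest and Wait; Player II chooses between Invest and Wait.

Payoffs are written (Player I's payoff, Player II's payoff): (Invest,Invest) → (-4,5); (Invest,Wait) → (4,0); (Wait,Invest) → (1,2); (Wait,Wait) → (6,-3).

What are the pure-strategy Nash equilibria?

(Invest, Invest): Player I prefers Wait (1 > -4) — not an equilibrium.
(Invest, Wait): Player I prefers Wait (6 > 4); Player II prefers Invest (5 > 0) — not an equilibrium.
(Wait, Invest): Player I gets 1 ≥ -4 from Invest, and Player II gets 2 ≥ -3 from Wait — Nash equilibrium.
(Wait, Wait): Player II prefers Invest (2 > -3) — not an equilibrium.

(Wait, Invest)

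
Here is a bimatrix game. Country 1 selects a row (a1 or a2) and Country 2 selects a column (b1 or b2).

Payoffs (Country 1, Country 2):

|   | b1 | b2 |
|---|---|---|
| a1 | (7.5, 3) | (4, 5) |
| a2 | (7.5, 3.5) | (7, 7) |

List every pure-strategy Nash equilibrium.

(a1, b1): Country 2 prefers b2 (5 > 3) — not an equilibrium.
(a1, b2): Country 1 prefers a2 (7 > 4) — not an equilibrium.
(a2, b1): Country 2 prefers b2 (7 > 3.5) — not an equilibrium.
(a2, b2): Country 1 gets 7 ≥ 4 from a1, and Country 2 gets 7 ≥ 3.5 from b1 — Nash equilibrium.

(a2, b2)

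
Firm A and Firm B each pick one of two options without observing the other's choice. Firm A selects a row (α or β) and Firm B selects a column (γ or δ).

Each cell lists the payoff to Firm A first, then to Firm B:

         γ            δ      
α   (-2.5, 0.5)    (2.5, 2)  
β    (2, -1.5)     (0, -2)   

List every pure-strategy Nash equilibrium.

(α, γ): Firm A prefers β (2 > -2.5); Firm B prefers δ (2 > 0.5) — not an equilibrium.
(α, δ): Firm A gets 2.5 ≥ 0 from β, and Firm B gets 2 ≥ 0.5 from γ — Nash equilibrium.
(β, γ): Firm A gets 2 ≥ -2.5 from α, and Firm B gets -1.5 ≥ -2 from δ — Nash equilibrium.
(β, δ): Firm A prefers α (2.5 > 0); Firm B prefers γ (-1.5 > -2) — not an equilibrium.

(α, δ) and (β, γ)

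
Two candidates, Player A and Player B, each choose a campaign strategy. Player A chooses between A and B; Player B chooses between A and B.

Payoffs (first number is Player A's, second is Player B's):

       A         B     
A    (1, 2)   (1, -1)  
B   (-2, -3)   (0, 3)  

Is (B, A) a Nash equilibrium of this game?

No

At (B, A), Player A earns -2; switching to A would give 1, so Player A would deviate.
Player B earns -3; switching to B would give 3, so Player B would deviate.
Since at least one player can profitably deviate, this is not a Nash equilibrium.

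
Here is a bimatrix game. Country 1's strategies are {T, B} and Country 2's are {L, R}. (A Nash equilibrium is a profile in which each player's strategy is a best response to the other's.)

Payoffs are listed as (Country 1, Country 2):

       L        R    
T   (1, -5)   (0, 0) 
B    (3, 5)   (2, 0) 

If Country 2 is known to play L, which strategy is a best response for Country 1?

Against L, Country 1 earns 1 from T and 3 from B.
So B is the best response.

B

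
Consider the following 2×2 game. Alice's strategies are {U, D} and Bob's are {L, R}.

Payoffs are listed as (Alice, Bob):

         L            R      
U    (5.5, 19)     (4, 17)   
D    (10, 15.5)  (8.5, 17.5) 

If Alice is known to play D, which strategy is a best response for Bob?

Against D, Bob earns 15.5 from L and 17.5 from R.
So R is the best response.

R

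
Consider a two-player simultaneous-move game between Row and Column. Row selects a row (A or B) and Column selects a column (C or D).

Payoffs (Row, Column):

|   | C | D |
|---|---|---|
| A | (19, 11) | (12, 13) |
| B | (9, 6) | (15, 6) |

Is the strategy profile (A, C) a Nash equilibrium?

No

At (A, C), Row earns 19; switching to B would give 9, so Row has no profitable deviation.
Column earns 11; switching to D would give 13, so Column would deviate.
Since at least one player can profitably deviate, this is not a Nash equilibrium.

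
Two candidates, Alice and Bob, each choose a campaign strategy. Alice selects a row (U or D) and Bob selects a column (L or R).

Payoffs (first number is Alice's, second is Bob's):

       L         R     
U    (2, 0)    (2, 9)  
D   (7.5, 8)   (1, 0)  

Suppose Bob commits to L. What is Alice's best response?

D

Against L, Alice earns 2 from U and 7.5 from D.
So D is the best response.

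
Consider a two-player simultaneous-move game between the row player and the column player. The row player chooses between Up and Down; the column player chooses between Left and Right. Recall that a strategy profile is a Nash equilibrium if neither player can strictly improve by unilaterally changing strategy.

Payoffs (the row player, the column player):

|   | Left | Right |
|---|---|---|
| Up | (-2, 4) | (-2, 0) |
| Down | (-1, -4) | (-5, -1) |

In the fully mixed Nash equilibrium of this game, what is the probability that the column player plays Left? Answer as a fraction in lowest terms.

Let y be the probability that the column player plays Left. In a completely mixed equilibrium, the row player must be indifferent between Up and Down.
The row player's expected payoff from Up is −2y − 2(1−y); from Down it is −y − 5(1−y).
Setting these equal: -2 = 4y − 5, so y = 3/4.

3/4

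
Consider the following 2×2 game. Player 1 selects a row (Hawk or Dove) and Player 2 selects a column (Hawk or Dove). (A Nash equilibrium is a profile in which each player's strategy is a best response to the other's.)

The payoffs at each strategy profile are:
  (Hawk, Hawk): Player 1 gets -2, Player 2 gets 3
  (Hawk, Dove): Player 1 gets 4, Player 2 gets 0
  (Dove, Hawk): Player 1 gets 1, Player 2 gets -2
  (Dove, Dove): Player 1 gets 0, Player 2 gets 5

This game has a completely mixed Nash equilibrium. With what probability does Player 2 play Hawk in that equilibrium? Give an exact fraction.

4/7

Let c be the probability that Player 2 plays Hawk. In a completely mixed equilibrium, Player 1 must be indifferent between Hawk and Dove.
Player 1's expected payoff from Hawk is −2c + 4(1−c); from Dove it is c.
Setting these equal: −6c + 4 = c, so c = 4/7.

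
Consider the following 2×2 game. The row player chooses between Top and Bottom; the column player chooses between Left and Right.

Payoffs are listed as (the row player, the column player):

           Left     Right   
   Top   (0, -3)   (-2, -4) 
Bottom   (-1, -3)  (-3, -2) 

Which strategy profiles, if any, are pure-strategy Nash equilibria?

(Top, Left)

(Top, Left): the row player gets 0 ≥ -1 from Bottom, and the column player gets -3 ≥ -4 from Right — Nash equilibrium.
(Top, Right): the column player prefers Left (-3 > -4) — not an equilibrium.
(Bottom, Left): the row player prefers Top (0 > -1); the column player prefers Right (-2 > -3) — not an equilibrium.
(Bottom, Right): the row player prefers Top (-2 > -3) — not an equilibrium.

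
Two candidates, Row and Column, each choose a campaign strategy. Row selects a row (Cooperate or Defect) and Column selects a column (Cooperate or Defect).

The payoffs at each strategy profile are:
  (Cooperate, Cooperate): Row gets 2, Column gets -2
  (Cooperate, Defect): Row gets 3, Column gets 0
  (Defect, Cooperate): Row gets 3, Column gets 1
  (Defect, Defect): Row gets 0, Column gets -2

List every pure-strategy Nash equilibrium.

(Cooperate, Cooperate): Row prefers Defect (3 > 2); Column prefers Defect (0 > -2) — not an equilibrium.
(Cooperate, Defect): Row gets 3 ≥ 0 from Defect, and Column gets 0 ≥ -2 from Cooperate — Nash equilibrium.
(Defect, Cooperate): Row gets 3 ≥ 2 from Cooperate, and Column gets 1 ≥ -2 from Defect — Nash equilibrium.
(Defect, Defect): Row prefers Cooperate (3 > 0); Column prefers Cooperate (1 > -2) — not an equilibrium.

(Cooperate, Defect) and (Defect, Cooperate)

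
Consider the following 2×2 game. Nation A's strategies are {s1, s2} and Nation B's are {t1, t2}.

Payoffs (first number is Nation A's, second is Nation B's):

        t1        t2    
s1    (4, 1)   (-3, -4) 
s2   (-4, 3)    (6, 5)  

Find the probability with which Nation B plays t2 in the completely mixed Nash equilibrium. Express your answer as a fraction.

8/17

Let y be the probability that Nation B plays t1. In a completely mixed equilibrium, Nation A must be indifferent between s1 and s2.
Nation A's expected payoff from s1 is 4y − 3(1−y); from s2 it is −4y + 6(1−y).
Setting these equal: 7y − 3 = −10y + 6, so y = 9/17.
Therefore Nation B plays t2 with probability 1 − 9/17 = 8/17.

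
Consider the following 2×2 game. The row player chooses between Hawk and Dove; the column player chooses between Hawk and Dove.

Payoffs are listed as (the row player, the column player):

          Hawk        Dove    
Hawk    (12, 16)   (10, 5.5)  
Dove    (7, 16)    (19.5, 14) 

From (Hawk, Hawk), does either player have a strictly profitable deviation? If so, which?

The row player at (Hawk, Hawk) earns 12; deviating to Dove yields 7 — not better.
The column player earns 16; deviating to Dove yields 5.5 — not better.
Neither player can strictly improve; the profile is a Nash equilibrium.

Neither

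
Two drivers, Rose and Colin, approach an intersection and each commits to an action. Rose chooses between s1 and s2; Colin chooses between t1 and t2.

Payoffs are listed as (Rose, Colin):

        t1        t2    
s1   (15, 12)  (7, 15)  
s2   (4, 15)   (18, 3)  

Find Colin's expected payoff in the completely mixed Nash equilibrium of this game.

63/5

First find x, the probability Rose plays s1, from Colin's indifference between t1 and t2: 12x + 15(1−x) = 15x + 3(1−x), giving x = 4/5.
Since Colin is indifferent in equilibrium, Colin's expected payoff equals the payoff from either column against (4/5, 1/5). Using t1: 12(4/5) + 15(1/5) = 63/5.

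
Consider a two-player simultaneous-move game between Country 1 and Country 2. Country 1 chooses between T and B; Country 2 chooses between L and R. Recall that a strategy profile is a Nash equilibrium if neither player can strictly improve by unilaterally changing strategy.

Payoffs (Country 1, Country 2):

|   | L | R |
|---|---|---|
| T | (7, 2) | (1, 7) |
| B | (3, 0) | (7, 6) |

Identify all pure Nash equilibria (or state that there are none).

(B, R)

(T, L): Country 2 prefers R (7 > 2) — not an equilibrium.
(T, R): Country 1 prefers B (7 > 1) — not an equilibrium.
(B, L): Country 1 prefers T (7 > 3); Country 2 prefers R (6 > 0) — not an equilibrium.
(B, R): Country 1 gets 7 ≥ 1 from T, and Country 2 gets 6 ≥ 0 from L — Nash equilibrium.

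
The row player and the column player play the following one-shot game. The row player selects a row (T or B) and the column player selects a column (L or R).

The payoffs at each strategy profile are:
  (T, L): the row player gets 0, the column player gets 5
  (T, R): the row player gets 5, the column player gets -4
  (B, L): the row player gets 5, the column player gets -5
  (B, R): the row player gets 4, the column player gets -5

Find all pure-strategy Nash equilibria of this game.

(T, L): the row player prefers B (5 > 0) — not an equilibrium.
(T, R): the column player prefers L (5 > -4) — not an equilibrium.
(B, L): the row player gets 5 ≥ 0 from T, and the column player gets -5 ≥ -5 from R — Nash equilibrium.
(B, R): the row player prefers T (5 > 4) — not an equilibrium.

(B, L)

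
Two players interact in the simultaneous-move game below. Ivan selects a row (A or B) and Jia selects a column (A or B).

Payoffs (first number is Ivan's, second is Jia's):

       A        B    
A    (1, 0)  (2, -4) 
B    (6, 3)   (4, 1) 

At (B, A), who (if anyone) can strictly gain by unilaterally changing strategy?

Ivan at (B, A) earns 6; deviating to A yields 1 — not better.
Jia earns 3; deviating to B yields 1 — not better.
Neither player can strictly improve; the profile is a Nash equilibrium.

Neither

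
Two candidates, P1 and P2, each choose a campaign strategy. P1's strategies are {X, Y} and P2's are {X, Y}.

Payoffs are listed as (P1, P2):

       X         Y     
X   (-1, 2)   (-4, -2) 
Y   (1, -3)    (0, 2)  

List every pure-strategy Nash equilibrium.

(X, X): P1 prefers Y (1 > -1) — not an equilibrium.
(X, Y): P1 prefers Y (0 > -4); P2 prefers X (2 > -2) — not an equilibrium.
(Y, X): P2 prefers Y (2 > -3) — not an equilibrium.
(Y, Y): P1 gets 0 ≥ -4 from X, and P2 gets 2 ≥ -3 from X — Nash equilibrium.

(Y, Y)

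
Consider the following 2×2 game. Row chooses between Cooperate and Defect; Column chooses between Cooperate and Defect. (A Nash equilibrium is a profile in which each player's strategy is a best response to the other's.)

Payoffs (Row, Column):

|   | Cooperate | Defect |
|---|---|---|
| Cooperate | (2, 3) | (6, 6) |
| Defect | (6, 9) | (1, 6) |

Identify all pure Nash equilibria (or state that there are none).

(Cooperate, Cooperate): Row prefers Defect (6 > 2); Column prefers Defect (6 > 3) — not an equilibrium.
(Cooperate, Defect): Row gets 6 ≥ 1 from Defect, and Column gets 6 ≥ 3 from Cooperate — Nash equilibrium.
(Defect, Cooperate): Row gets 6 ≥ 2 from Cooperate, and Column gets 9 ≥ 6 from Defect — Nash equilibrium.
(Defect, Defect): Row prefers Cooperate (6 > 1); Column prefers Cooperate (9 > 6) — not an equilibrium.

(Cooperate, Defect) and (Defect, Cooperate)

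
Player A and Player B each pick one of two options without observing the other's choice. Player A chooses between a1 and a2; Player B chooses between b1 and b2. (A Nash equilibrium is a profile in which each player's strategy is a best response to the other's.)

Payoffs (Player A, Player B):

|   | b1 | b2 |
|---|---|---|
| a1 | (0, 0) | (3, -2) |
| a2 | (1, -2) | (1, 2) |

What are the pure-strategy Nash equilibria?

none

(a1, b1): Player A prefers a2 (1 > 0) — not an equilibrium.
(a1, b2): Player B prefers b1 (0 > -2) — not an equilibrium.
(a2, b1): Player B prefers b2 (2 > -2) — not an equilibrium.
(a2, b2): Player A prefers a1 (3 > 1) — not an equilibrium.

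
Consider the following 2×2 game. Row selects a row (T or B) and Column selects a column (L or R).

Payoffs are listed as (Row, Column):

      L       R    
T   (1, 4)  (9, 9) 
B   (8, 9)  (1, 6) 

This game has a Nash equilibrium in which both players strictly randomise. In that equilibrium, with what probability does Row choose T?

Let x be the probability that Row plays T. In a completely mixed equilibrium, Column must be indifferent between L and R.
Column's expected payoff from L is 4x + 9(1−x); from R it is 9x + 6(1−x).
Setting these equal: −5x + 9 = 3x + 6, so x = 3/8.

3/8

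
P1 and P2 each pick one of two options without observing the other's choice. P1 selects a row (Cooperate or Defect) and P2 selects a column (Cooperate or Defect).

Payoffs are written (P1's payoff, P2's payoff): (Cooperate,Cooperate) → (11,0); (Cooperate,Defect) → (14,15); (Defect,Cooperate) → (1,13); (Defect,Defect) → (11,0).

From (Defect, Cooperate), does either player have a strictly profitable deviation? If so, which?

P1

P1 at (Defect, Cooperate) earns 1; deviating to Cooperate yields 11 — a strict improvement.
P2 earns 13; deviating to Defect yields 0 — not better.
Only P1 has a strictly profitable deviation.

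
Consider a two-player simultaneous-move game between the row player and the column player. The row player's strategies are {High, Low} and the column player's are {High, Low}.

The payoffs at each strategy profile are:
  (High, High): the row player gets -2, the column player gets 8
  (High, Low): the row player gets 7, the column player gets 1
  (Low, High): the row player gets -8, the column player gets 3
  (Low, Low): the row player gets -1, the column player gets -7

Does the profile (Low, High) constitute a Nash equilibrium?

No

At (Low, High), the row player earns -8; switching to High would give -2, so the row player would deviate.
The column player earns 3; switching to Low would give -7, so the column player has no profitable deviation.
Since at least one player can profitably deviate, this is not a Nash equilibrium.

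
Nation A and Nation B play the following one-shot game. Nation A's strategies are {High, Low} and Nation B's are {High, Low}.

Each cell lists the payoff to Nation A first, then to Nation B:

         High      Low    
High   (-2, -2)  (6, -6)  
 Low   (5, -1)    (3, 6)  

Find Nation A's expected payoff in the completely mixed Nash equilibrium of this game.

First find q, the probability Nation B plays High, from Nation A's indifference between High and Low: −2q + 6(1−q) = 5q + 3(1−q), giving q = 3/10.
Since Nation A is indifferent in equilibrium, Nation A's expected payoff equals the payoff from either row against (3/10, 7/10). Using High: −2(3/10) + 6(7/10) = 18/5.

18/5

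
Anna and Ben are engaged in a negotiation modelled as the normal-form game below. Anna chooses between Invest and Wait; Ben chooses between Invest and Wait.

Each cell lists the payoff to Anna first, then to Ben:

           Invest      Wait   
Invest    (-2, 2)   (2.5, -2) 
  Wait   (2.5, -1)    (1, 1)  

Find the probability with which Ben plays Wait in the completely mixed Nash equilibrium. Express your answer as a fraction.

Let c be the probability that Ben plays Invest. In a completely mixed equilibrium, Anna must be indifferent between Invest and Wait.
Anna's expected payoff from Invest is −2c + 2.5(1−c); from Wait it is 2.5c + (1−c).
Setting these equal: −4.5c + 2.5 = 1.5c + 1, so c = 1/4.
Therefore Ben plays Wait with probability 1 − 1/4 = 3/4.

3/4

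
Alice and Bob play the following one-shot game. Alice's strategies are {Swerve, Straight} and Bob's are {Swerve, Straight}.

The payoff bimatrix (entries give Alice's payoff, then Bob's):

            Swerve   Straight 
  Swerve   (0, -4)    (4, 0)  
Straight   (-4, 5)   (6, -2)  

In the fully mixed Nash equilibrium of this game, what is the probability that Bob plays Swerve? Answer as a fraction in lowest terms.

Let y be the probability that Bob plays Swerve. In a completely mixed equilibrium, Alice must be indifferent between Swerve and Straight.
Alice's expected payoff from Swerve is 4(1−y); from Straight it is −4y + 6(1−y).
Setting these equal: −4y + 4 = −10y + 6, so y = 1/3.

1/3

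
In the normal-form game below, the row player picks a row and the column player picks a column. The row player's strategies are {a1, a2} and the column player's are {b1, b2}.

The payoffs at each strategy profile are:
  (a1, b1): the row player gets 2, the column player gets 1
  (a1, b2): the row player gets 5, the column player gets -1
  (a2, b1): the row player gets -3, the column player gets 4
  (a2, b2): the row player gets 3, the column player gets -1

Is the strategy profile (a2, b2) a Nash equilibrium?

No

At (a2, b2), the row player earns 3; switching to a1 would give 5, so the row player would deviate.
The column player earns -1; switching to b1 would give 4, so the column player would deviate.
Since at least one player can profitably deviate, this is not a Nash equilibrium.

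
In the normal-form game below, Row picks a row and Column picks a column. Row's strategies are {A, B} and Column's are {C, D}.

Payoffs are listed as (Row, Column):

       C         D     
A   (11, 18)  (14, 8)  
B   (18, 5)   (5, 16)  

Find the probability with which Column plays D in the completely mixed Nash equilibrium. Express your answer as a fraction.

Let q be the probability that Column plays C. In a completely mixed equilibrium, Row must be indifferent between A and B.
Row's expected payoff from A is 11q + 14(1−q); from B it is 18q + 5(1−q).
Setting these equal: −3q + 14 = 13q + 5, so q = 9/16.
Therefore Column plays D with probability 1 − 9/16 = 7/16.

7/16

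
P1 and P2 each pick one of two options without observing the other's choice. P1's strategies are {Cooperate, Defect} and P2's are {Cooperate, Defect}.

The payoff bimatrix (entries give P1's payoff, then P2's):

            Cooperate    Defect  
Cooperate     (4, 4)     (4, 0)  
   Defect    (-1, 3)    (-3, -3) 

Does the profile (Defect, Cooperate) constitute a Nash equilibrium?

At (Defect, Cooperate), P1 earns -1; switching to Cooperate would give 4, so P1 would deviate.
P2 earns 3; switching to Defect would give -3, so P2 has no profitable deviation.
Since at least one player can profitably deviate, this is not a Nash equilibrium.

No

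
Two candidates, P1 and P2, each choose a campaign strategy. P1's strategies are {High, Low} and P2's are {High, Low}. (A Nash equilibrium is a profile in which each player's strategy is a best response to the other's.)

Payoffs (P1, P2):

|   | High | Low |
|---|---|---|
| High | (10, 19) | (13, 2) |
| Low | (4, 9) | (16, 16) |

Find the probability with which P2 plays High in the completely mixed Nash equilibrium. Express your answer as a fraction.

1/3

Let c be the probability that P2 plays High. In a completely mixed equilibrium, P1 must be indifferent between High and Low.
P1's expected payoff from High is 10c + 13(1−c); from Low it is 4c + 16(1−c).
Setting these equal: −3c + 13 = −12c + 16, so c = 1/3.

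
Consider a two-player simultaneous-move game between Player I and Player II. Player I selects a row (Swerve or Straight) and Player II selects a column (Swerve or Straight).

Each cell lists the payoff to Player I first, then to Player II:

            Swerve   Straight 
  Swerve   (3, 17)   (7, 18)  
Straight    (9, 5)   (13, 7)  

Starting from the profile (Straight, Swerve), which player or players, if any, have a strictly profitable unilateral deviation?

Player II

Player I at (Straight, Swerve) earns 9; deviating to Swerve yields 3 — not better.
Player II earns 5; deviating to Straight yields 7 — a strict improvement.
Only Player II has a strictly profitable deviation.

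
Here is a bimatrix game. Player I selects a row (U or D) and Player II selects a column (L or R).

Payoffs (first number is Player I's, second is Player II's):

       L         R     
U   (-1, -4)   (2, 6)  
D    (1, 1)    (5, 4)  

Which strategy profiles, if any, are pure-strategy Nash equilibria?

(D, R)

(U, L): Player I prefers D (1 > -1); Player II prefers R (6 > -4) — not an equilibrium.
(U, R): Player I prefers D (5 > 2) — not an equilibrium.
(D, L): Player II prefers R (4 > 1) — not an equilibrium.
(D, R): Player I gets 5 ≥ 2 from U, and Player II gets 4 ≥ 1 from L — Nash equilibrium.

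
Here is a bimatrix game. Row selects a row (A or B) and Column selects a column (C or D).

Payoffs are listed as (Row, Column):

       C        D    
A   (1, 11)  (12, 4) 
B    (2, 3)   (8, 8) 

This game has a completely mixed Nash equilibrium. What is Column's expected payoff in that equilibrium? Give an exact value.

First find p, the probability Row plays A, from Column's indifference between C and D: 11p + 3(1−p) = 4p + 8(1−p), giving p = 5/12.
Since Column is indifferent in equilibrium, Column's expected payoff equals the payoff from either column against (5/12, 7/12). Using C: 11(5/12) + 3(7/12) = 19/3.

19/3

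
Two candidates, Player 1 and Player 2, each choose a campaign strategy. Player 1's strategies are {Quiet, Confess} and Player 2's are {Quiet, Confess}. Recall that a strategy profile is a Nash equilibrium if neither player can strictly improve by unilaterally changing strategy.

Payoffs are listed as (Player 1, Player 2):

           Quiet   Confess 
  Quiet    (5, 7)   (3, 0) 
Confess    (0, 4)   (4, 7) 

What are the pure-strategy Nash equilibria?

(Quiet, Quiet): Player 1 gets 5 ≥ 0 from Confess, and Player 2 gets 7 ≥ 0 from Confess — Nash equilibrium.
(Quiet, Confess): Player 1 prefers Confess (4 > 3); Player 2 prefers Quiet (7 > 0) — not an equilibrium.
(Confess, Quiet): Player 1 prefers Quiet (5 > 0); Player 2 prefers Confess (7 > 4) — not an equilibrium.
(Confess, Confess): Player 1 gets 4 ≥ 3 from Quiet, and Player 2 gets 7 ≥ 4 from Quiet — Nash equilibrium.

(Quiet, Quiet) and (Confess, Confess)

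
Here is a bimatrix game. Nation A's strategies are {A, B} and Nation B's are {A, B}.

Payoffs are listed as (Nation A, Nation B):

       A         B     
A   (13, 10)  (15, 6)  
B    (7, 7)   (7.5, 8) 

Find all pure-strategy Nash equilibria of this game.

(A, A)

(A, A): Nation A gets 13 ≥ 7 from B, and Nation B gets 10 ≥ 6 from B — Nash equilibrium.
(A, B): Nation B prefers A (10 > 6) — not an equilibrium.
(B, A): Nation A prefers A (13 > 7); Nation B prefers B (8 > 7) — not an equilibrium.
(B, B): Nation A prefers A (15 > 7.5) — not an equilibrium.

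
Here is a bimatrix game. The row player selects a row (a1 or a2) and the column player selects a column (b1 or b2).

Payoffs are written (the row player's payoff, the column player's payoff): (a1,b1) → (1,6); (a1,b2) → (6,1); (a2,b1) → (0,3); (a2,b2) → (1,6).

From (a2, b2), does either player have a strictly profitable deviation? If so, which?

The row player

The row player at (a2, b2) earns 1; deviating to a1 yields 6 — a strict improvement.
The column player earns 6; deviating to b1 yields 3 — not better.
Only the row player has a strictly profitable deviation.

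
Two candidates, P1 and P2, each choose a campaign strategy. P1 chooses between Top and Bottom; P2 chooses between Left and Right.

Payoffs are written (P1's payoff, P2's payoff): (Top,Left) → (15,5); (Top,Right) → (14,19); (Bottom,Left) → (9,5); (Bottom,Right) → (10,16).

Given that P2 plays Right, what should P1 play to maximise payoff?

Top

Against Right, P1 earns 14 from Top and 10 from Bottom.
So Top is the best response.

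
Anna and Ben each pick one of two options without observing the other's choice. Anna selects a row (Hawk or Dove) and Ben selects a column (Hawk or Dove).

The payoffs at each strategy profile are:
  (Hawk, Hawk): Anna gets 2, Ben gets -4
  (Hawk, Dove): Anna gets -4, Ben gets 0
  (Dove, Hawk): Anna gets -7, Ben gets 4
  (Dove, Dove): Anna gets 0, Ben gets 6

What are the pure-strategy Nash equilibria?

(Hawk, Hawk): Ben prefers Dove (0 > -4) — not an equilibrium.
(Hawk, Dove): Anna prefers Dove (0 > -4) — not an equilibrium.
(Dove, Hawk): Anna prefers Hawk (2 > -7); Ben prefers Dove (6 > 4) — not an equilibrium.
(Dove, Dove): Anna gets 0 ≥ -4 from Hawk, and Ben gets 6 ≥ 4 from Hawk — Nash equilibrium.

(Dove, Dove)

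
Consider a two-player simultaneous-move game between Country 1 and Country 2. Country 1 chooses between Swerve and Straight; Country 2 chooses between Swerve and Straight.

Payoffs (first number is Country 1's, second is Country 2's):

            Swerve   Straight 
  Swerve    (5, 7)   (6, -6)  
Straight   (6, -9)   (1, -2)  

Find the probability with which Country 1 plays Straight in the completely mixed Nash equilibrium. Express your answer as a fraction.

13/20

Let r be the probability that Country 1 plays Swerve. In a completely mixed equilibrium, Country 2 must be indifferent between Swerve and Straight.
Country 2's expected payoff from Swerve is 7r − 9(1−r); from Straight it is −6r − 2(1−r).
Setting these equal: 16r − 9 = −4r − 2, so r = 7/20.
Therefore Country 1 plays Straight with probability 1 − 7/20 = 13/20.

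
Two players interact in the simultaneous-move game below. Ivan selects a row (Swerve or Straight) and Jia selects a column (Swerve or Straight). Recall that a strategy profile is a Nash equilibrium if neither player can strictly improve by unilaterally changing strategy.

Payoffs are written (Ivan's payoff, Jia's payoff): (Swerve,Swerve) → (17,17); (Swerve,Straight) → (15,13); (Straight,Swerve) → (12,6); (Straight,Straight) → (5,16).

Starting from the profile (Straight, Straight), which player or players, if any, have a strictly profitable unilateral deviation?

Ivan at (Straight, Straight) earns 5; deviating to Swerve yields 15 — a strict improvement.
Jia earns 16; deviating to Swerve yields 6 — not better.
Only Ivan has a strictly profitable deviation.

Ivan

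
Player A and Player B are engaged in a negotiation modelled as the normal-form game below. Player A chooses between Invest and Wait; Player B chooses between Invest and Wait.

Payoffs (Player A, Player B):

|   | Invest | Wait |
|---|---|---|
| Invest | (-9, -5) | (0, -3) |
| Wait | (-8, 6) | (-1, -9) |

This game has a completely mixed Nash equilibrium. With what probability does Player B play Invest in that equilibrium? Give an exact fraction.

1/2

Let c be the probability that Player B plays Invest. In a completely mixed equilibrium, Player A must be indifferent between Invest and Wait.
Player A's expected payoff from Invest is −9c; from Wait it is −8c − (1−c).
Setting these equal: −9c = −7c − 1, so c = 1/2.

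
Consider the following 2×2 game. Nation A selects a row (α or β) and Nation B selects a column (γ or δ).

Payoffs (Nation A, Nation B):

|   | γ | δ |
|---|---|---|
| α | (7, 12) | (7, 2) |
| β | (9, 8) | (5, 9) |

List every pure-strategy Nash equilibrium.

none

(α, γ): Nation A prefers β (9 > 7) — not an equilibrium.
(α, δ): Nation B prefers γ (12 > 2) — not an equilibrium.
(β, γ): Nation B prefers δ (9 > 8) — not an equilibrium.
(β, δ): Nation A prefers α (7 > 5) — not an equilibrium.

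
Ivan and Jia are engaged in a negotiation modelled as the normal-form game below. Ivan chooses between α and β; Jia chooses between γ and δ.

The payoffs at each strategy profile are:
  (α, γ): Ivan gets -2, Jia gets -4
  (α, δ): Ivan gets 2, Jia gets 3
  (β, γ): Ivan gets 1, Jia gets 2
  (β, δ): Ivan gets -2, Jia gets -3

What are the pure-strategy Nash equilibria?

(α, γ): Ivan prefers β (1 > -2); Jia prefers δ (3 > -4) — not an equilibrium.
(α, δ): Ivan gets 2 ≥ -2 from β, and Jia gets 3 ≥ -4 from γ — Nash equilibrium.
(β, γ): Ivan gets 1 ≥ -2 from α, and Jia gets 2 ≥ -3 from δ — Nash equilibrium.
(β, δ): Ivan prefers α (2 > -2); Jia prefers γ (2 > -3) — not an equilibrium.

(α, δ) and (β, γ)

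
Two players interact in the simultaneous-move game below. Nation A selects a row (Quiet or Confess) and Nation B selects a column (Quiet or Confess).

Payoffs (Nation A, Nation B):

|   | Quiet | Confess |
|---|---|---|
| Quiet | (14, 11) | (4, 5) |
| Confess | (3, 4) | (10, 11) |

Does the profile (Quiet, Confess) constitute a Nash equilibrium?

No

At (Quiet, Confess), Nation A earns 4; switching to Confess would give 10, so Nation A would deviate.
Nation B earns 5; switching to Quiet would give 11, so Nation B would deviate.
Since at least one player can profitably deviate, this is not a Nash equilibrium.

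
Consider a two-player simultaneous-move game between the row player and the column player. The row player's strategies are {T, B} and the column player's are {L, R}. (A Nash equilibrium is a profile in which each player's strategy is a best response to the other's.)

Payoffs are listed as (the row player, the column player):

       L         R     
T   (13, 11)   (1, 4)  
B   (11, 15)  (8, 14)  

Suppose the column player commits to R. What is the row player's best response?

B

Against R, the row player earns 1 from T and 8 from B.
So B is the best response.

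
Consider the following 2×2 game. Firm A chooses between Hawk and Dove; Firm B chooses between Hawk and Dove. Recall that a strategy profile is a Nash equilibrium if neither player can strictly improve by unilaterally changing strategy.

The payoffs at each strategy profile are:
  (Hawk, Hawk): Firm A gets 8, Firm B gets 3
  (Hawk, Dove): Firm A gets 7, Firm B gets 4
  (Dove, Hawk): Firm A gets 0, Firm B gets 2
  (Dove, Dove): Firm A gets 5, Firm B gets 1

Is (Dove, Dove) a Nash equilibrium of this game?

At (Dove, Dove), Firm A earns 5; switching to Hawk would give 7, so Firm A would deviate.
Firm B earns 1; switching to Hawk would give 2, so Firm B would deviate.
Since at least one player can profitably deviate, this is not a Nash equilibrium.

No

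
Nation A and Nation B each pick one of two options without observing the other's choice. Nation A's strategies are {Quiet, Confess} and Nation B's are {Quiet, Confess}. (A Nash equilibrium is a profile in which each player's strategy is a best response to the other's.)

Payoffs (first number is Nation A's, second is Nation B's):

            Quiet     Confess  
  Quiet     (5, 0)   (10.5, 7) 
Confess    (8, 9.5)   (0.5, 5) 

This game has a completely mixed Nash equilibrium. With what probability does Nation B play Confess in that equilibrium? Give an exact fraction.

Let q be the probability that Nation B plays Quiet. In a completely mixed equilibrium, Nation A must be indifferent between Quiet and Confess.
Nation A's expected payoff from Quiet is 5q + 10.5(1−q); from Confess it is 8q + 0.5(1−q).
Setting these equal: −5.5q + 10.5 = 7.5q + 0.5, so q = 10/13.
Therefore Nation B plays Confess with probability 1 − 10/13 = 3/13.

3/13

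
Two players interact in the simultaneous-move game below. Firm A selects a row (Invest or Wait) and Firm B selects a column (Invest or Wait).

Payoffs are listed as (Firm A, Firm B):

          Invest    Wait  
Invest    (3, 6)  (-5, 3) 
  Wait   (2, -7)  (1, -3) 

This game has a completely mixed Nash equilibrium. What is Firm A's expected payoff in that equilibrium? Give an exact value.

13/7

First find q, the probability Firm B plays Invest, from Firm A's indifference between Invest and Wait: 3q − 5(1−q) = 2q + (1−q), giving q = 6/7.
Since Firm A is indifferent in equilibrium, Firm A's expected payoff equals the payoff from either row against (6/7, 1/7). Using Invest: 3(6/7) − 5(1/7) = 13/7.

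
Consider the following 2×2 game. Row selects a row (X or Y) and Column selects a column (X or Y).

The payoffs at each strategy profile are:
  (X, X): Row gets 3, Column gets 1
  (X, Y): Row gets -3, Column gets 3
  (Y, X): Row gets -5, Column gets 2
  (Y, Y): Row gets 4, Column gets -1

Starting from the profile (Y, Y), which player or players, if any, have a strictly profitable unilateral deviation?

Row at (Y, Y) earns 4; deviating to X yields -3 — not better.
Column earns -1; deviating to X yields 2 — a strict improvement.
Only Column has a strictly profitable deviation.

Column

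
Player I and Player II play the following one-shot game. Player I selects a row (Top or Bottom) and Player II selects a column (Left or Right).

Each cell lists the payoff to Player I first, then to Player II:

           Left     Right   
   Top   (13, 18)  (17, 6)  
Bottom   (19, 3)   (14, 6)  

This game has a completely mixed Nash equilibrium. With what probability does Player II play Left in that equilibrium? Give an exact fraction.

Let c be the probability that Player II plays Left. In a completely mixed equilibrium, Player I must be indifferent between Top and Bottom.
Player I's expected payoff from Top is 13c + 17(1−c); from Bottom it is 19c + 14(1−c).
Setting these equal: −4c + 17 = 5c + 14, so c = 1/3.

1/3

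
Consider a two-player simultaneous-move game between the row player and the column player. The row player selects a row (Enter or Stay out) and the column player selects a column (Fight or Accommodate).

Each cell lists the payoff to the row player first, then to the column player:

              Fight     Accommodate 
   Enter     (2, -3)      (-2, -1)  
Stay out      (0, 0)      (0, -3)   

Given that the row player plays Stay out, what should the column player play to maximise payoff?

Against Stay out, the column player earns 0 from Fight and -3 from Accommodate.
So Fight is the best response.

Fight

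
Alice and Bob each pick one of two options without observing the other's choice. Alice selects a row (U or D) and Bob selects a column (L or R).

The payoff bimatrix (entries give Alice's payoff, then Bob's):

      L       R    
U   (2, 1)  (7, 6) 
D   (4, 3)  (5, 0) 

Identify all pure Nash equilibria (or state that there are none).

(U, L): Alice prefers D (4 > 2); Bob prefers R (6 > 1) — not an equilibrium.
(U, R): Alice gets 7 ≥ 5 from D, and Bob gets 6 ≥ 1 from L — Nash equilibrium.
(D, L): Alice gets 4 ≥ 2 from U, and Bob gets 3 ≥ 0 from R — Nash equilibrium.
(D, R): Alice prefers U (7 > 5); Bob prefers L (3 > 0) — not an equilibrium.

(U, R) and (D, L)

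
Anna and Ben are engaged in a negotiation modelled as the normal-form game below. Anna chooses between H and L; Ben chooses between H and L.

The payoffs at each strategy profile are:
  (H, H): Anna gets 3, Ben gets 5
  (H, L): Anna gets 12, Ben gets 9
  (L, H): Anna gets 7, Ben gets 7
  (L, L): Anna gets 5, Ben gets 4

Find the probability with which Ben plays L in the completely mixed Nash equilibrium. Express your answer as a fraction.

4/11

Let c be the probability that Ben plays H. In a completely mixed equilibrium, Anna must be indifferent between H and L.
Anna's expected payoff from H is 3c + 12(1−c); from L it is 7c + 5(1−c).
Setting these equal: −9c + 12 = 2c + 5, so c = 7/11.
Therefore Ben plays L with probability 1 − 7/11 = 4/11.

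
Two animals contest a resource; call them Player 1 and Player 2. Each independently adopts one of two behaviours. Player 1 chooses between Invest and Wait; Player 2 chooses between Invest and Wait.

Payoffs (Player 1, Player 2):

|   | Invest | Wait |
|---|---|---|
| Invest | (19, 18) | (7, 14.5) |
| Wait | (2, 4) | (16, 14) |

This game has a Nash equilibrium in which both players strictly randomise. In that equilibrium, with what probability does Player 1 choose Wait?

7/27

Let x be the probability that Player 1 plays Invest. In a completely mixed equilibrium, Player 2 must be indifferent between Invest and Wait.
Player 2's expected payoff from Invest is 18x + 4(1−x); from Wait it is 14.5x + 14(1−x).
Setting these equal: 14x + 4 = 0.5x + 14, so x = 20/27.
Therefore Player 1 plays Wait with probability 1 − 20/27 = 7/27.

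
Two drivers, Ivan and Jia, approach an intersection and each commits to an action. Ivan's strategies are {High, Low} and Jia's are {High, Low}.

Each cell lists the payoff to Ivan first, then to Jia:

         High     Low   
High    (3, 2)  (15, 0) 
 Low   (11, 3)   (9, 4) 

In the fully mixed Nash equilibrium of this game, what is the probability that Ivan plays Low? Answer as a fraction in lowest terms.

Let p be the probability that Ivan plays High. In a completely mixed equilibrium, Jia must be indifferent between High and Low.
Jia's expected payoff from High is 2p + 3(1−p); from Low it is 4(1−p).
Setting these equal: −p + 3 = −4p + 4, so p = 1/3.
Therefore Ivan plays Low with probability 1 − 1/3 = 2/3.

2/3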